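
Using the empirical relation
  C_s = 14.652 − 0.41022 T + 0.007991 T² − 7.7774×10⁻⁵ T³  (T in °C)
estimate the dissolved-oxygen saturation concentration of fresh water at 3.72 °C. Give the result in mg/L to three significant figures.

C_s = 14.652 − 0.41022×3.72 + 0.007991×3.72² − 7.7774×10⁻⁵×3.72³ = 13.23 mg/L.

C_s ≈ 13.2 mg/L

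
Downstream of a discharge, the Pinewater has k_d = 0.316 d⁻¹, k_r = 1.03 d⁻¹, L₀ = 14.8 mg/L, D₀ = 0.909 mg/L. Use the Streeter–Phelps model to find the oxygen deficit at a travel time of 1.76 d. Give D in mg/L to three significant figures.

k_d L₀/(k_r−k_d) = 0.316×14.8/(1.03−0.316) = 4.677/0.7140 = 6.550 mg/L.
e^(−k_d t) = e^(−0.316×1.760) = 0.5734; e^(−k_r t) = e^(−1.03×1.760) = 0.1632.
D = 6.550 × (0.5734 − 0.1632) + 0.909 × 0.1632 = 2.687 + 0.1483 = 2.835 mg/L.

D ≈ 2.84 mg/L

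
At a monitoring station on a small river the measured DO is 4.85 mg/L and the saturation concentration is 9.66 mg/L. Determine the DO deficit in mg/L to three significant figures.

D ≈ 4.81 mg/L

D = C_s − C = 9.66 − 4.85 = 4.81 mg/L.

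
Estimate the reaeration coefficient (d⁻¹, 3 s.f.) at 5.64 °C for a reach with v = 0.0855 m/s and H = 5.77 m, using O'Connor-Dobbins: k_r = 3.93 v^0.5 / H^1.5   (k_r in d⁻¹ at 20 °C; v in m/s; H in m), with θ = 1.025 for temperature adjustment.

k_r(20) = 3.93 × 0.0855^0.5 / 5.77^1.5 = 3.93 × 0.2924 / 13.86 = 0.08291 d⁻¹.
k_r(5.64) = 0.08291 × 1.025^(5.64−20) = 0.08291 × 0.7015 = 0.05816 d⁻¹.

k_r ≈ 0.0582 d⁻¹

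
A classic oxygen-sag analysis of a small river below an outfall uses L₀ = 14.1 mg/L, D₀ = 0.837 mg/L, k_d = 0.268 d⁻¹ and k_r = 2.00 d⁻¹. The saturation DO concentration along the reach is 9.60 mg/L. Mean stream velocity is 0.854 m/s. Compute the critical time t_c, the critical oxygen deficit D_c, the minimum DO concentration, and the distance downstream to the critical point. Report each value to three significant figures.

t_c = [1/(k_r−k_d)] ln[(k_r/k_d)(1 − D₀(k_r−k_d)/(k_d L₀))]
= [1/(2.00−0.268)] ln[(2.00/0.268)(1 − 0.837×1.732/(0.268×14.1))]
= (1/1.732) ln[7.463 × 0.6164] = 0.5774 × ln(4.600) = 0.5774 × 1.526 = 0.8811 d.
D_c = (k_d/k_r) L₀ e^(−k_d t_c) = (0.268/2.00) × 14.1 × e^(−0.268×0.8811) = 0.1340 × 14.1 × 0.7897 = 1.492 mg/L.
Minimum DO = C_s − D_c = 9.60 − 1.492 = 8.108 mg/L.
x_c = v t_c = 0.854 m/s × 0.8811 d × 86400 s/d = 65010 m ≈ 65.0 km.

t_c ≈ 0.881 d; D_c ≈ 1.49 mg/L; min DO ≈ 8.11 mg/L; x_c ≈ 65.0 km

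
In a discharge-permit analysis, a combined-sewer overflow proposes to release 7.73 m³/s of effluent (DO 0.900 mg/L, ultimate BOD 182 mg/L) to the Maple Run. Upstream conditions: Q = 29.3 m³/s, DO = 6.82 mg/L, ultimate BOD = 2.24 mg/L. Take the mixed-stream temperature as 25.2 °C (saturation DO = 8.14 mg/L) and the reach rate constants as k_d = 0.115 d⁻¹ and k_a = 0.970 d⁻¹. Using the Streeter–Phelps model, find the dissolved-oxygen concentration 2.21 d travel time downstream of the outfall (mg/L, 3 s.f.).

DO ≈ 4.32 mg/L

Mixed DO = (29.3×6.82 + 7.73×0.900)/(29.3+7.73) = 206.8/37.03 = 5.584 mg/L.
Mixed L₀ = (29.3×2.24 + 7.73×182)/(37.03) = 1472/37.03 = 39.76 mg/L.
Initial deficit D₀ = C_s − DO₀ = 8.14 − 5.584 = 2.556 mg/L.
D(2.21) = [0.115×39.76/(0.970−0.115)](e^(−0.115×2.21) − e^(−0.970×2.21)) + 2.556 e^(−0.970×2.21)
= 5.348 × (0.7756 − 0.1172) + 2.556 × 0.1172 = 3.821 mg/L.
DO = 8.14 − 3.821 = 4.319 mg/L.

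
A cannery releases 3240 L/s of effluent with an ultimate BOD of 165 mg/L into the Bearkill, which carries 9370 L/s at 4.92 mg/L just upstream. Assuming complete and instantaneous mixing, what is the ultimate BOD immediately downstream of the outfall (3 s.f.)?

46.1 mg/L

Flow-weighted mixing: C = (Q_r C_r + Q_w C_w)/(Q_r + Q_w)
= (9370×4.92 + 3240×165)/(9370 + 3240) = 580700/12610 = 46.05 mg/L.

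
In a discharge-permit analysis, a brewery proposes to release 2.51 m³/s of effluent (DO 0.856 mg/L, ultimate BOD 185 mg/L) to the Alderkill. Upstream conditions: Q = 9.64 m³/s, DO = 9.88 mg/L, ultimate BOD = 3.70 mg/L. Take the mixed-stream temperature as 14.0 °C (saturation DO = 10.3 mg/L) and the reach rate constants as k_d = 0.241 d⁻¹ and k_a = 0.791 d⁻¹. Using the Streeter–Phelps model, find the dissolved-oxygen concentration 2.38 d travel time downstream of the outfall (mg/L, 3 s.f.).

DO ≈ 2.54 mg/L

Mixed DO = (9.64×9.88 + 2.51×0.856)/(9.64+2.51) = 97.39/12.15 = 8.016 mg/L.
Mixed L₀ = (9.64×3.70 + 2.51×185)/(12.15) = 500.0/12.15 = 41.15 mg/L.
Initial deficit D₀ = C_s − DO₀ = 10.3 − 8.016 = 2.284 mg/L.
D(2.38) = [0.241×41.15/(0.791−0.241)](e^(−0.241×2.38) − e^(−0.791×2.38)) + 2.284 e^(−0.791×2.38)
= 18.03 × (0.5635 − 0.1522) + 2.284 × 0.1522 = 7.765 mg/L.
DO = 10.3 − 7.765 = 2.535 mg/L.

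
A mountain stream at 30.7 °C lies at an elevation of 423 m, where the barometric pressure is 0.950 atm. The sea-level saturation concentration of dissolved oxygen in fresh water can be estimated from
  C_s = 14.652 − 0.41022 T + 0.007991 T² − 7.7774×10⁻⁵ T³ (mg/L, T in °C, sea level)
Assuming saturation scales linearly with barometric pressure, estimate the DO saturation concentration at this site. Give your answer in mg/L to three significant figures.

At sea level: C_s = 14.652 − 0.41022×30.7 + 0.007991×30.7² − 7.7774×10⁻⁵×30.7³ = 7.339 mg/L.
Pressure correction: C_s' = 7.339 × 0.950 = 6.972 mg/L.

C_s ≈ 6.97 mg/L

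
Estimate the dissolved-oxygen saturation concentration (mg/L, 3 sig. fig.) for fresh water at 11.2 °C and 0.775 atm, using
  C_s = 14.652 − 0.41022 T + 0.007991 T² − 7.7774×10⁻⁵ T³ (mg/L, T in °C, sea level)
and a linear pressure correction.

At sea level: C_s = 14.652 − 0.41022×11.2 + 0.007991×11.2² − 7.7774×10⁻⁵×11.2³ = 10.95 mg/L.
Pressure correction: C_s' = 10.95 × 0.775 = 8.487 mg/L.

C_s ≈ 8.49 mg/L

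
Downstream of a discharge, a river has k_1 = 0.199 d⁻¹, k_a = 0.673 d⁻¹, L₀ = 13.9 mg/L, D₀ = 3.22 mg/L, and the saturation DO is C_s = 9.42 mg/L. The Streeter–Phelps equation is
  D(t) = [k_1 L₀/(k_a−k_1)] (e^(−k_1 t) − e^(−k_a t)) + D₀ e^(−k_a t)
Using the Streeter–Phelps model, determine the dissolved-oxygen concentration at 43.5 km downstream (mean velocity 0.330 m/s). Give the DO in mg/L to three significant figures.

Travel time t = x/v = 43.5 km / (0.330 m/s) = 43500 m / 0.330 m/s = 131800 s = 1.526 d.
k_1 L₀/(k_a−k_1) = 0.199×13.9/(0.673−0.199) = 2.766/0.4740 = 5.836 mg/L.
e^(−k_1 t) = e^(−0.199×1.526) = 0.7381; e^(−k_a t) = e^(−0.673×1.526) = 0.3582.
D = 5.836 × (0.7381 − 0.3582) + 3.22 × 0.3582 = 2.217 + 1.153 = 3.371 mg/L.
DO = C_s − D = 9.42 − 3.371 = 6.049 mg/L.

DO ≈ 6.05 mg/L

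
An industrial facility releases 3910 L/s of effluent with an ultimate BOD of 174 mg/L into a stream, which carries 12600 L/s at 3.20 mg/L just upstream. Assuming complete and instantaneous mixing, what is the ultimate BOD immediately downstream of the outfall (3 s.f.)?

43.6 mg/L

Flow-weighted mixing: C = (Q_r C_r + Q_w C_w)/(Q_r + Q_w)
= (12600×3.20 + 3910×174)/(12600 + 3910) = 720700/16510 = 43.65 mg/L.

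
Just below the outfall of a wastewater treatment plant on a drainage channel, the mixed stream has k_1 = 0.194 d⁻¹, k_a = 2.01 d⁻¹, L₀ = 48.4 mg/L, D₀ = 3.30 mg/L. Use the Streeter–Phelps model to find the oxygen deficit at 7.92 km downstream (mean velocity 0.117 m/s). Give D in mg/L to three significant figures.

D ≈ 4.05 mg/L

Travel time t = x/v = 7.92 km / (0.117 m/s) = 7920 m / 0.117 m/s = 67690 s = 0.7835 d.
k_1 L₀/(k_a−k_1) = 0.194×48.4/(2.01−0.194) = 9.390/1.816 = 5.170 mg/L.
e^(−k_1 t) = e^(−0.194×0.7835) = 0.8590; e^(−k_a t) = e^(−2.01×0.7835) = 0.2071.
D = 5.170 × (0.8590 − 0.2071) + 3.30 × 0.2071 = 3.371 + 0.6833 = 4.054 mg/L.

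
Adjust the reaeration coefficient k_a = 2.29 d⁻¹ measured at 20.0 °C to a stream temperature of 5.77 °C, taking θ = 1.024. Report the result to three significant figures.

k_a(T₂) = k_a(T₁) · θ^(T₂−T₁) = 2.29 × 1.024^(5.77−20.0)
= 2.29 × 1.024^-14.2 = 2.29 × 0.7136 = 1.634 d⁻¹.

k_a ≈ 1.63 d⁻¹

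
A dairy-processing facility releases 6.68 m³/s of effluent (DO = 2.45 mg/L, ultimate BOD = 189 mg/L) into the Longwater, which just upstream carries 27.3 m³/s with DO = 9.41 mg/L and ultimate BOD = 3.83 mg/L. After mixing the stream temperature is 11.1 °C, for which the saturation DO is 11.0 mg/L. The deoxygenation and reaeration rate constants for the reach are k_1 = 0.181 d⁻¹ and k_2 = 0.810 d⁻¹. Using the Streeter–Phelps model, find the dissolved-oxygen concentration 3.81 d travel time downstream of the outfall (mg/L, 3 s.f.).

DO ≈ 5.58 mg/L

Mixed DO = (27.3×9.41 + 6.68×2.45)/(27.3+6.68) = 273.3/33.98 = 8.042 mg/L.
Mixed L₀ = (27.3×3.83 + 6.68×189)/(33.98) = 1367/33.98 = 40.23 mg/L.
Initial deficit D₀ = C_s − DO₀ = 11.0 − 8.042 = 2.958 mg/L.
D(3.81) = [0.181×40.23/(0.810−0.181)](e^(−0.181×3.81) − e^(−0.810×3.81)) + 2.958 e^(−0.810×3.81)
= 11.58 × (0.5018 − 0.04568) + 2.958 × 0.04568 = 5.415 mg/L.
DO = 11.0 − 5.415 = 5.585 mg/L.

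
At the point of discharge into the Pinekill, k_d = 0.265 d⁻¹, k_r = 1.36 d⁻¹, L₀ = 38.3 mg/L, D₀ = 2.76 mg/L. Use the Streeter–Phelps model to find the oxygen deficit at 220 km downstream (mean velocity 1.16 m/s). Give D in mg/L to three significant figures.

D ≈ 4.85 mg/L

Travel time t = x/v = 220 km / (1.16 m/s) = 220000 m / 1.16 m/s = 189700 s = 2.195 d.
k_d L₀/(k_r−k_d) = 0.265×38.3/(1.36−0.265) = 10.15/1.095 = 9.269 mg/L.
e^(−k_d t) = e^(−0.265×2.195) = 0.5589; e^(−k_r t) = e^(−1.36×2.195) = 0.05052.
D = 9.269 × (0.5589 − 0.05052) + 2.76 × 0.05052 = 4.713 + 0.1394 = 4.852 mg/L.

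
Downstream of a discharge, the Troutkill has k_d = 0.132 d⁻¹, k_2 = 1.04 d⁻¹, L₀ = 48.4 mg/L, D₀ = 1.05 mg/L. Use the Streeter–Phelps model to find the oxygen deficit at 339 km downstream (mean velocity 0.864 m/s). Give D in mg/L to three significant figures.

D ≈ 3.81 mg/L

Travel time t = x/v = 339 km / (0.864 m/s) = 339000 m / 0.864 m/s = 392400 s = 4.541 d.
k_d L₀/(k_2−k_d) = 0.132×48.4/(1.04−0.132) = 6.389/0.9080 = 7.036 mg/L.
e^(−k_d t) = e^(−0.132×4.541) = 0.5491; e^(−k_2 t) = e^(−1.04×4.541) = 0.008890.
D = 7.036 × (0.5491 − 0.008890) + 1.05 × 0.008890 = 3.801 + 0.009334 = 3.810 mg/L.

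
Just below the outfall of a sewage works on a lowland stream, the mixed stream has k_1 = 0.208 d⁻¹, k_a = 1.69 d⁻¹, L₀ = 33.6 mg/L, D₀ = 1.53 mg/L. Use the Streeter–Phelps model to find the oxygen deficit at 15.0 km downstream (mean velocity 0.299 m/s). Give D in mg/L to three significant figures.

Travel time t = x/v = 15.0 km / (0.299 m/s) = 15000 m / 0.299 m/s = 50170 s = 0.5806 d.
k_1 L₀/(k_a−k_1) = 0.208×33.6/(1.69−0.208) = 6.989/1.482 = 4.716 mg/L.
e^(−k_1 t) = e^(−0.208×0.5806) = 0.8862; e^(−k_a t) = e^(−1.69×0.5806) = 0.3748.
D = 4.716 × (0.8862 − 0.3748) + 1.53 × 0.3748 = 2.412 + 0.5735 = 2.985 mg/L.

D ≈ 2.99 mg/L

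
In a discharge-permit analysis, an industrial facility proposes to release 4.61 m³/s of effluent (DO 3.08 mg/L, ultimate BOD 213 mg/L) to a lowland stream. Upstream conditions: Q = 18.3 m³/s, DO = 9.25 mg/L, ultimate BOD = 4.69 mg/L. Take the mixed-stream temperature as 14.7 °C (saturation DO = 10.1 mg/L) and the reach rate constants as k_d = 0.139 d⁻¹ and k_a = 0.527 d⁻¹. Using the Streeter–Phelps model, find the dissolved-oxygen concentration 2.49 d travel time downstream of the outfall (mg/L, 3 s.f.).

Mixed DO = (18.3×9.25 + 4.61×3.08)/(18.3+4.61) = 183.5/22.91 = 8.008 mg/L.
Mixed L₀ = (18.3×4.69 + 4.61×213)/(22.91) = 1068/22.91 = 46.61 mg/L.
Initial deficit D₀ = C_s − DO₀ = 10.1 − 8.008 = 2.092 mg/L.
D(2.49) = [0.139×46.61/(0.527−0.139)](e^(−0.139×2.49) − e^(−0.527×2.49)) + 2.092 e^(−0.527×2.49)
= 16.70 × (0.7074 − 0.2692) + 2.092 × 0.2692 = 7.880 mg/L.
DO = 10.1 − 7.880 = 2.220 mg/L.

DO ≈ 2.22 mg/L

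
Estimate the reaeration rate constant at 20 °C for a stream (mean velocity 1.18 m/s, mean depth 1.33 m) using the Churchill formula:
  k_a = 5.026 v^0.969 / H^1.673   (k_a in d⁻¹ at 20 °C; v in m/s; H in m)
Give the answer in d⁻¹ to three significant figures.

k_a ≈ 3.66 d⁻¹

k_a = 5.026 × 1.18^0.969 / 1.33^1.673 = 5.026 × 1.174 / 1.611 = 3.662 d⁻¹.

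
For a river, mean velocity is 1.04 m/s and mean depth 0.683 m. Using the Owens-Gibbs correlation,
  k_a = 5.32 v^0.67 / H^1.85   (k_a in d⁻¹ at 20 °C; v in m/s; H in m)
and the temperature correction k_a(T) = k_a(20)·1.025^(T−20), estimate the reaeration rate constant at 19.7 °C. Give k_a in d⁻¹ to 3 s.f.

k_a ≈ 11.0 d⁻¹

k_a(20) = 5.32 × 1.04^0.67 / 0.683^1.85 = 5.32 × 1.027 / 0.4939 = 11.06 d⁻¹.
k_a(19.7) = 11.06 × 1.025^(19.7−20) = 11.06 × 0.9926 = 10.98 d⁻¹.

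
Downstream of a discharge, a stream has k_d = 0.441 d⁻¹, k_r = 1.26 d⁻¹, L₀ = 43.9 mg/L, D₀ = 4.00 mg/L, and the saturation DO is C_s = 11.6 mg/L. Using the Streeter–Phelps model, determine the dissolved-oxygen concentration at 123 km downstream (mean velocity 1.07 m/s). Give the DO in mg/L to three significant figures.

Travel time t = x/v = 123 km / (1.07 m/s) = 123000 m / 1.07 m/s = 115000 s = 1.330 d.
k_d L₀/(k_r−k_d) = 0.441×43.9/(1.26−0.441) = 19.36/0.8190 = 23.64 mg/L.
e^(−k_d t) = e^(−0.441×1.330) = 0.5561; e^(−k_r t) = e^(−1.26×1.330) = 0.1870.
D = 23.64 × (0.5561 − 0.1870) + 4.00 × 0.1870 = 8.725 + 0.7482 = 9.473 mg/L.
DO = C_s − D = 11.6 − 9.473 = 2.127 mg/L.

DO ≈ 2.13 mg/L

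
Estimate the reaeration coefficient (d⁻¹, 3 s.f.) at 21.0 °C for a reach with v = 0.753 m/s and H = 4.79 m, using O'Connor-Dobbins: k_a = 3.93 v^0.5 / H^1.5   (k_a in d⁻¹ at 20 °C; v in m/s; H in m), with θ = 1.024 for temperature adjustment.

k_a(20) = 3.93 × 0.753^0.5 / 4.79^1.5 = 3.93 × 0.8678 / 10.48 = 0.3253 d⁻¹.
k_a(21.0) = 0.3253 × 1.024^(21.0−20) = 0.3253 × 1.024 = 0.3331 d⁻¹.

k_a ≈ 0.333 d⁻¹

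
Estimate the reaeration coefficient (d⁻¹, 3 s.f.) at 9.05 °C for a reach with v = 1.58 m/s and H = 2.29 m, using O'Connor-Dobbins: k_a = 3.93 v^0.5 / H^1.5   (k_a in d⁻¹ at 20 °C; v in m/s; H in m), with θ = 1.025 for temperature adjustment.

k_a(20) = 3.93 × 1.58^0.5 / 2.29^1.5 = 3.93 × 1.257 / 3.465 = 1.426 d⁻¹.
k_a(9.05) = 1.426 × 1.025^(9.05−20) = 1.426 × 0.7631 = 1.088 d⁻¹.

k_a ≈ 1.09 d⁻¹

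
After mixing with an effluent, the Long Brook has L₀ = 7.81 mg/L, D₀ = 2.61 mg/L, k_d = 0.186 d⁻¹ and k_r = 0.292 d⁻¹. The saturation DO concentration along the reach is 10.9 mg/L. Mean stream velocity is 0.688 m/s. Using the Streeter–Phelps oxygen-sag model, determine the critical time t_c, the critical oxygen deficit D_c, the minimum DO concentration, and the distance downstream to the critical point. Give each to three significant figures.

t_c ≈ 2.26 d; D_c ≈ 3.27 mg/L; min DO ≈ 7.63 mg/L; x_c ≈ 134 km

t_c = [1/(k_r−k_d)] ln[(k_r/k_d)(1 − D₀(k_r−k_d)/(k_d L₀))]
= [1/(0.292−0.186)] ln[(0.292/0.186)(1 − 2.61×0.1060/(0.186×7.81))]
= (1/0.1060) ln[1.570 × 0.8095] = 9.434 × ln(1.271) = 9.434 × 0.2397 = 2.262 d.
L(t_c) = L₀ e^(−k_d t_c) = 7.81 × 0.6566 = 5.128 mg/L, and at the critical point k_r D_c = k_d L, so D_c = (0.186/0.292) × 5.128 = 3.267 mg/L.
Minimum DO = C_s − D_c = 10.9 − 3.267 = 7.633 mg/L.
x_c = v t_c = 0.688 m/s × 2.262 d × 86400 s/d = 134400 m ≈ 134 km.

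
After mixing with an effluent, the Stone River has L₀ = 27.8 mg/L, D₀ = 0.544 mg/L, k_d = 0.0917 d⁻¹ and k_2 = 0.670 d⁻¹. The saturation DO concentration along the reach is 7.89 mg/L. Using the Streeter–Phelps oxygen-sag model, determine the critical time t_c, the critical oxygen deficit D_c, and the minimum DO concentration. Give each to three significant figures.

t_c = [1/(k_2−k_d)] ln[(k_2/k_d)(1 − D₀(k_2−k_d)/(k_d L₀))]
= [1/(0.670−0.0917)] ln[(0.670/0.0917)(1 − 0.544×0.5783/(0.0917×27.8))]
= (1/0.5783) ln[7.306 × 0.8766] = 1.729 × ln(6.405) = 1.729 × 1.857 = 3.211 d.
L(t_c) = L₀ e^(−k_d t_c) = 27.8 × 0.7449 = 20.71 mg/L, and at the critical point k_2 D_c = k_d L, so D_c = (0.0917/0.670) × 20.71 = 2.834 mg/L.
Minimum DO = C_s − D_c = 7.89 − 2.834 = 5.056 mg/L.

t_c ≈ 3.21 d; D_c ≈ 2.83 mg/L; min DO ≈ 5.06 mg/L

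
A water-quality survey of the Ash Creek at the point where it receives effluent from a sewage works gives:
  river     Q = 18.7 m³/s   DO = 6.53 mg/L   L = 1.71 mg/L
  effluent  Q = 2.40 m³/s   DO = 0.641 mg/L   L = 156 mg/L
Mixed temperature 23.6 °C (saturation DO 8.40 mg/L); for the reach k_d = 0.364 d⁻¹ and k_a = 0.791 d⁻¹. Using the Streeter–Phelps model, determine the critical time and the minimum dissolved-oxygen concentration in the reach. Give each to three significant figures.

t_c ≈ 1.42 d; minimum DO ≈ 3.12 mg/L

Mixed DO = (18.7×6.53 + 2.40×0.641)/(18.7+2.40) = 123.6/21.10 = 5.860 mg/L.
Mixed L₀ = (18.7×1.71 + 2.40×156)/(21.10) = 406.4/21.10 = 19.26 mg/L.
Initial deficit D₀ = C_s − DO₀ = 8.40 − 5.860 = 2.540 mg/L.
t_c = (1/0.4270) ln[(0.791/0.364)(1 − 2.540×0.4270/(0.364×19.26))] = 2.342 × ln(1.837) = 1.424 d.
D_c = (0.364/0.791) × 19.26 × e^(−0.364×1.424) = 0.4602 × 19.26 × 0.5955 = 5.278 mg/L.
Minimum DO = 8.40 − 5.278 = 3.122 mg/L.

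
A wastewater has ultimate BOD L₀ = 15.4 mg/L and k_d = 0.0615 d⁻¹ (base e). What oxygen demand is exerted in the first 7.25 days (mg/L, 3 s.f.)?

y_t = L₀(1 − e^(−k_d t)) = 15.4 × (1 − e^(−0.0615×7.25))
= 15.4 × (1 − 0.6403) = 15.4 × 0.3597 = 5.540 mg/L.

y ≈ 5.54 mg/L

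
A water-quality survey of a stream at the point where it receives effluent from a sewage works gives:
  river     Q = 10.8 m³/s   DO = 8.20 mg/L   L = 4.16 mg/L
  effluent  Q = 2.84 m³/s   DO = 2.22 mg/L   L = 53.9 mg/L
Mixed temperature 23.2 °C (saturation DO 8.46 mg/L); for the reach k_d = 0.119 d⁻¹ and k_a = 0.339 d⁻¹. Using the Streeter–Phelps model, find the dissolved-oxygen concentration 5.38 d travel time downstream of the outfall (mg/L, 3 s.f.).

Mixed DO = (10.8×8.20 + 2.84×2.22)/(10.8+2.84) = 94.86/13.64 = 6.955 mg/L.
Mixed L₀ = (10.8×4.16 + 2.84×53.9)/(13.64) = 198.0/13.64 = 14.52 mg/L.
Initial deficit D₀ = C_s − DO₀ = 8.46 − 6.955 = 1.505 mg/L.
D(5.38) = [0.119×14.52/(0.339−0.119)](e^(−0.119×5.38) − e^(−0.339×5.38)) + 1.505 e^(−0.339×5.38)
= 7.852 × (0.5272 − 0.1614) + 1.505 × 0.1614 = 3.115 mg/L.
DO = 8.46 − 3.115 = 5.345 mg/L.

DO ≈ 5.35 mg/L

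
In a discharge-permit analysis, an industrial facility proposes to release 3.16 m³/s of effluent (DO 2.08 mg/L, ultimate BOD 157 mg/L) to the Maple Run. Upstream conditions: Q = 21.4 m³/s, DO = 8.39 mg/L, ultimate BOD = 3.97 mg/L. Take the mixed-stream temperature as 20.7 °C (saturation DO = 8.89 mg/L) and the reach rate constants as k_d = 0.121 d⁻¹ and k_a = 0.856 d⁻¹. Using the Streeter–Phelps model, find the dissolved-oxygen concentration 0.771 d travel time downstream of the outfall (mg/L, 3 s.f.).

DO ≈ 6.68 mg/L

Mixed DO = (21.4×8.39 + 3.16×2.08)/(21.4+3.16) = 186.1/24.56 = 7.578 mg/L.
Mixed L₀ = (21.4×3.97 + 3.16×157)/(24.56) = 581.1/24.56 = 23.66 mg/L.
Initial deficit D₀ = C_s − DO₀ = 8.89 − 7.578 = 1.312 mg/L.
D(0.771) = [0.121×23.66/(0.856−0.121)](e^(−0.121×0.771) − e^(−0.856×0.771)) + 1.312 e^(−0.856×0.771)
= 3.895 × (0.9109 − 0.5169) + 1.312 × 0.5169 = 2.213 mg/L.
DO = 8.89 − 2.213 = 6.677 mg/L.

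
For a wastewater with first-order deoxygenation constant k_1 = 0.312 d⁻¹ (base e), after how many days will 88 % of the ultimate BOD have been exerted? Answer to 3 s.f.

y/L₀ = 1 − e^(−k_1 t) = 0.88 ⇒ e^(−k_1 t) = 0.120
t = −ln(0.120) / 0.312 = 2.120 / 0.312 = 6.796 d.

t ≈ 6.80 d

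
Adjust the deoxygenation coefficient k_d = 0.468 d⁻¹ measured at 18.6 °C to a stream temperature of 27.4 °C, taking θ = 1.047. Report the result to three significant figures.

k_d ≈ 0.701 d⁻¹

k_d(T₂) = k_d(T₁) · θ^(T₂−T₁) = 0.468 × 1.047^(27.4−18.6)
= 0.468 × 1.047^8.80 = 0.468 × 1.498 = 0.7011 d⁻¹.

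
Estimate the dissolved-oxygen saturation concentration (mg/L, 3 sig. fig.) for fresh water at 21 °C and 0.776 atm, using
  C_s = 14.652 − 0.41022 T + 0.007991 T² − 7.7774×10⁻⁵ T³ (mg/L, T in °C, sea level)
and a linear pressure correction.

At sea level: C_s = 14.652 − 0.41022×21 + 0.007991×21² − 7.7774×10⁻⁵×21³ = 8.841 mg/L.
Pressure correction: C_s' = 8.841 × 0.776 = 6.861 mg/L.

C_s ≈ 6.86 mg/L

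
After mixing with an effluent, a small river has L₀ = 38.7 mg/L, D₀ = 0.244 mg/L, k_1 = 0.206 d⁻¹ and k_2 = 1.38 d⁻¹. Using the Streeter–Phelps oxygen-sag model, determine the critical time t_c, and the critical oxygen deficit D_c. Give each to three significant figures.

t_c = [1/(k_2−k_1)] ln[(k_2/k_1)(1 − D₀(k_2−k_1)/(k_1 L₀))]
= [1/(1.38−0.206)] ln[(1.38/0.206)(1 − 0.244×1.174/(0.206×38.7))]
= (1/1.174) ln[6.699 × 0.9641] = 0.8518 × ln(6.458) = 0.8518 × 1.865 = 1.589 d.
D_c = (k_1/k_2) L₀ e^(−k_1 t_c) = (0.206/1.38) × 38.7 × e^(−0.206×1.589) = 0.1493 × 38.7 × 0.7209 = 4.164 mg/L.

t_c ≈ 1.59 d; D_c ≈ 4.16 mg/L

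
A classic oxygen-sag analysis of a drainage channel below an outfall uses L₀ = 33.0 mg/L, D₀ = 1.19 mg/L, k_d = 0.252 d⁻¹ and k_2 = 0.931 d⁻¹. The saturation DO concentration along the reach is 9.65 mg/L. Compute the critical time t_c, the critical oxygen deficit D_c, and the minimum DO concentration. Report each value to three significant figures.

t_c ≈ 1.77 d; D_c ≈ 5.71 mg/L; min DO ≈ 3.94 mg/L

At the critical point dD/dt = 0, so k_d L₀ e^(−k_d t) = k_2 D. Substituting D(t) from the Streeter–Phelps equation and solving for t gives
t_c = ln[(k_2/k_d)(1 − D₀(k_2−k_d)/(k_d L₀))] / (k_2−k_d).
Here k_2−k_d = 0.6790 d⁻¹ and 1 − D₀(k_2−k_d)/(k_d L₀) = 1 − 1.19×0.6790/(0.252×33.0) = 0.9028, so
t_c = ln(3.694 × 0.9028) / 0.6790 = 1.205 / 0.6790 = 1.774 d.
L(t_c) = L₀ e^(−k_d t_c) = 33.0 × 0.6395 = 21.10 mg/L, and at the critical point k_2 D_c = k_d L, so D_c = (0.252/0.931) × 21.10 = 5.712 mg/L.
Minimum DO = C_s − D_c = 9.65 − 5.712 = 3.938 mg/L.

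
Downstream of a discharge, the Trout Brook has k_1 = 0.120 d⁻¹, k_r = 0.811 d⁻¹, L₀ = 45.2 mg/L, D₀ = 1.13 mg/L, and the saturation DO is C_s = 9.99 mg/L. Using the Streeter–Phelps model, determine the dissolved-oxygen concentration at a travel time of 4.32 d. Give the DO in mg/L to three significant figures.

k_1 L₀/(k_r−k_1) = 0.120×45.2/(0.811−0.120) = 5.424/0.6910 = 7.849 mg/L.
e^(−k_1 t) = e^(−0.120×4.320) = 0.5955; e^(−k_r t) = e^(−0.811×4.320) = 0.03009.
D = 7.849 × (0.5955 − 0.03009) + 1.13 × 0.03009 = 4.438 + 0.03400 = 4.472 mg/L.
DO = C_s − D = 9.99 − 4.472 = 5.518 mg/L.

DO ≈ 5.52 mg/L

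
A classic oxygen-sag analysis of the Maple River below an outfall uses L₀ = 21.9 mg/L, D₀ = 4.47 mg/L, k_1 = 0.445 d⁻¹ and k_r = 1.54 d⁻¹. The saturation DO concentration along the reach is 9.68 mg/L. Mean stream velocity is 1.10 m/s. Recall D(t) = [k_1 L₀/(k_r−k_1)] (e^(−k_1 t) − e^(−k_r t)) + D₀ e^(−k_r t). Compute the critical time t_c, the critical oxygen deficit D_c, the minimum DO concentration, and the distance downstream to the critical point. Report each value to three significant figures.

With k_r/k_1 = 3.461 and 1 − D₀(k_r−k_1)/(k_1 L₀) = 0.4978,
t_c = ln(3.461 × 0.4978) / (1.54 − 0.445) = ln(1.723) / 1.095 = 0.5438/1.095 = 0.4966 d.
L(t_c) = L₀ e^(−k_1 t_c) = 21.9 × 0.8017 = 17.56 mg/L, and at the critical point k_r D_c = k_1 L, so D_c = (0.445/1.54) × 17.56 = 5.073 mg/L.
Minimum DO = C_s − D_c = 9.68 − 5.073 = 4.607 mg/L.
x_c = v t_c = 1.10 m/s × 0.4966 d × 86400 s/d = 47200 m ≈ 47.2 km.

t_c ≈ 0.497 d; D_c ≈ 5.07 mg/L; min DO ≈ 4.61 mg/L; x_c ≈ 47.2 km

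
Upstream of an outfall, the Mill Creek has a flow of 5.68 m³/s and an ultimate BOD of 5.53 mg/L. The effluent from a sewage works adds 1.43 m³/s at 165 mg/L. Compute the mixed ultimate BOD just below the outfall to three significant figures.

37.6 mg/L

Flow-weighted mixing: C = (Q_r C_r + Q_w C_w)/(Q_r + Q_w)
= (5.68×5.53 + 1.43×165)/(5.68 + 1.43) = 267.4/7.110 = 37.60 mg/L.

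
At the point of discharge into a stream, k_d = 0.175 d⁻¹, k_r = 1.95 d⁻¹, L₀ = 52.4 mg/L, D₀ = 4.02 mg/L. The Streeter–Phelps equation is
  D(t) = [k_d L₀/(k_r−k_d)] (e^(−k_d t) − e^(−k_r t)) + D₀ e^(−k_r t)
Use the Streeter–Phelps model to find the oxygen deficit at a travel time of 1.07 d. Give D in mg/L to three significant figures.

k_d L₀/(k_r−k_d) = 0.175×52.4/(1.95−0.175) = 9.170/1.775 = 5.166 mg/L.
e^(−k_d t) = e^(−0.175×1.070) = 0.8292; e^(−k_r t) = e^(−1.95×1.070) = 0.1241.
D = 5.166 × (0.8292 − 0.1241) + 4.02 × 0.1241 = 3.643 + 0.4990 = 4.142 mg/L.

D ≈ 4.14 mg/L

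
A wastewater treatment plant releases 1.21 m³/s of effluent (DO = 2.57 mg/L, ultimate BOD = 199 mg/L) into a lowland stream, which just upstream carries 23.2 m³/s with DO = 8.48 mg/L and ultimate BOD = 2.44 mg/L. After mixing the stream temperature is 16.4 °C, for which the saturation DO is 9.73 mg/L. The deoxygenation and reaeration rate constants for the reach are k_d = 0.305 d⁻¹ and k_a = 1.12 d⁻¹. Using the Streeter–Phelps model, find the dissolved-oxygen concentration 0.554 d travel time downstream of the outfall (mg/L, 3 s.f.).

DO ≈ 7.50 mg/L

Mixed DO = (23.2×8.48 + 1.21×2.57)/(23.2+1.21) = 199.8/24.41 = 8.187 mg/L.
Mixed L₀ = (23.2×2.44 + 1.21×199)/(24.41) = 297.4/24.41 = 12.18 mg/L.
Initial deficit D₀ = C_s − DO₀ = 9.73 − 8.187 = 1.543 mg/L.
D(0.554) = [0.305×12.18/(1.12−0.305)](e^(−0.305×0.554) − e^(−1.12×0.554)) + 1.543 e^(−1.12×0.554)
= 4.559 × (0.8445 − 0.5377) + 1.543 × 0.5377 = 2.229 mg/L.
DO = 9.73 − 2.229 = 7.501 mg/L.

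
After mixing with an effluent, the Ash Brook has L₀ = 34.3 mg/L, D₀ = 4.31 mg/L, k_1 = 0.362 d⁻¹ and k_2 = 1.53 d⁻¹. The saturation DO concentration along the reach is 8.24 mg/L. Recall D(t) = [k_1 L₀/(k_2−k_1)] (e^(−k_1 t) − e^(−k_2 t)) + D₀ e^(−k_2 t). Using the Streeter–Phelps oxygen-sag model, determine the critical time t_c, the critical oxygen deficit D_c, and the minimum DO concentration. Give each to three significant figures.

t_c ≈ 0.789 d; D_c ≈ 6.10 mg/L; min DO ≈ 2.14 mg/L

With k_2/k_1 = 4.227 and 1 − D₀(k_2−k_1)/(k_1 L₀) = 0.5946,
t_c = ln(4.227 × 0.5946) / (1.53 − 0.362) = ln(2.513) / 1.168 = 0.9215/1.168 = 0.7889 d.
D_c = (k_1/k_2) L₀ e^(−k_1 t_c) = (0.362/1.53) × 34.3 × e^(−0.362×0.7889) = 0.2366 × 34.3 × 0.7516 = 6.099 mg/L.
Minimum DO = C_s − D_c = 8.24 − 6.099 = 2.141 mg/L.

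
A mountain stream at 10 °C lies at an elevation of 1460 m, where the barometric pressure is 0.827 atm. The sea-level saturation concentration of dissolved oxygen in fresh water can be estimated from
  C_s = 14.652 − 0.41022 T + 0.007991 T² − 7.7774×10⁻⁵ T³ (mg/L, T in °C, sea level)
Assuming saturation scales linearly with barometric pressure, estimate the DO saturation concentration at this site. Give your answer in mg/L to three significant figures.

C_s ≈ 9.32 mg/L

At sea level: C_s = 14.652 − 0.41022×10 + 0.007991×10² − 7.7774×10⁻⁵×10³ = 11.27 mg/L.
Pressure correction: C_s' = 11.27 × 0.827 = 9.321 mg/L.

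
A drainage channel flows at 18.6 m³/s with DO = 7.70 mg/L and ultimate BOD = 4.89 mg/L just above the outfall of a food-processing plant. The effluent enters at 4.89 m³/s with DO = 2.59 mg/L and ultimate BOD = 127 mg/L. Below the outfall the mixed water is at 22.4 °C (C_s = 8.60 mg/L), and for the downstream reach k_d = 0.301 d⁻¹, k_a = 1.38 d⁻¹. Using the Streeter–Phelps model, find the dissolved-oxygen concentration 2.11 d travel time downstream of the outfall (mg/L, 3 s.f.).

Mixed DO = (18.6×7.70 + 4.89×2.59)/(18.6+4.89) = 155.9/23.49 = 6.636 mg/L.
Mixed L₀ = (18.6×4.89 + 4.89×127)/(23.49) = 712.0/23.49 = 30.31 mg/L.
Initial deficit D₀ = C_s − DO₀ = 8.60 − 6.636 = 1.964 mg/L.
D(2.11) = [0.301×30.31/(1.38−0.301)](e^(−0.301×2.11) − e^(−1.38×2.11)) + 1.964 e^(−1.38×2.11)
= 8.455 × (0.5299 − 0.05438) + 1.964 × 0.05438 = 4.127 mg/L.
DO = 8.60 − 4.127 = 4.473 mg/L.

DO ≈ 4.47 mg/L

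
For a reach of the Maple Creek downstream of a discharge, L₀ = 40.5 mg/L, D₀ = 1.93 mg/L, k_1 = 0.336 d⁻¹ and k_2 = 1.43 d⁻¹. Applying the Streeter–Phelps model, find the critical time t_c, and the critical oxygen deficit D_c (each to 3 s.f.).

t_c ≈ 1.17 d; D_c ≈ 6.42 mg/L

At the critical point dD/dt = 0, so k_1 L₀ e^(−k_1 t) = k_2 D. Substituting D(t) from the Streeter–Phelps equation and solving for t gives
t_c = ln[(k_2/k_1)(1 − D₀(k_2−k_1)/(k_1 L₀))] / (k_2−k_1).
Here k_2−k_1 = 1.094 d⁻¹ and 1 − D₀(k_2−k_1)/(k_1 L₀) = 1 − 1.93×1.094/(0.336×40.5) = 0.8448, so
t_c = ln(4.256 × 0.8448) / 1.094 = 1.280 / 1.094 = 1.170 d.
D_c = (k_1/k_2) L₀ e^(−k_1 t_c) = (0.336/1.43) × 40.5 × e^(−0.336×1.170) = 0.2350 × 40.5 × 0.6750 = 6.423 mg/L.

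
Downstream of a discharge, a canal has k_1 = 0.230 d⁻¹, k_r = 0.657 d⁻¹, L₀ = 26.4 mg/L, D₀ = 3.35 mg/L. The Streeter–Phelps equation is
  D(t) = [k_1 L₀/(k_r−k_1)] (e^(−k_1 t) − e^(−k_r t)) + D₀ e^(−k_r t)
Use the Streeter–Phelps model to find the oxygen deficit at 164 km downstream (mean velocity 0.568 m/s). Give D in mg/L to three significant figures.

Travel time t = x/v = 164 km / (0.568 m/s) = 164000 m / 0.568 m/s = 288700 s = 3.342 d.
k_1 L₀/(k_r−k_1) = 0.230×26.4/(0.657−0.230) = 6.072/0.4270 = 14.22 mg/L.
e^(−k_1 t) = e^(−0.230×3.342) = 0.4637; e^(−k_r t) = e^(−0.657×3.342) = 0.1113.
D = 14.22 × (0.4637 − 0.1113) + 3.35 × 0.1113 = 5.011 + 0.3728 = 5.383 mg/L.

D ≈ 5.38 mg/L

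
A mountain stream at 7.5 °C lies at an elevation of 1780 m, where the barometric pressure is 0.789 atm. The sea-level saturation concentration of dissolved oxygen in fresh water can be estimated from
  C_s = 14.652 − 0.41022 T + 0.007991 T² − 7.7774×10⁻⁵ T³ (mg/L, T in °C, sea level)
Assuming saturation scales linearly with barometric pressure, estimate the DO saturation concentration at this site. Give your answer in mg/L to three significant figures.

At sea level: C_s = 14.652 − 0.41022×7.5 + 0.007991×7.5² − 7.7774×10⁻⁵×7.5³ = 11.99 mg/L.
Pressure correction: C_s' = 11.99 × 0.789 = 9.462 mg/L.

C_s ≈ 9.46 mg/L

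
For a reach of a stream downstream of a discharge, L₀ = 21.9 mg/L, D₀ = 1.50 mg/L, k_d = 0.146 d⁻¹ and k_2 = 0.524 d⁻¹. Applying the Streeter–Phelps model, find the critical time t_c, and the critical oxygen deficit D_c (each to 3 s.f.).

At the critical point dD/dt = 0, so k_d L₀ e^(−k_d t) = k_2 D. Substituting D(t) from the Streeter–Phelps equation and solving for t gives
t_c = ln[(k_2/k_d)(1 − D₀(k_2−k_d)/(k_d L₀))] / (k_2−k_d).
Here k_2−k_d = 0.3780 d⁻¹ and 1 − D₀(k_2−k_d)/(k_d L₀) = 1 − 1.50×0.3780/(0.146×21.9) = 0.8227, so
t_c = ln(3.589 × 0.8227) / 0.3780 = 1.083 / 0.3780 = 2.864 d.
D_c = (k_d/k_2) L₀ e^(−k_d t_c) = (0.146/0.524) × 21.9 × e^(−0.146×2.864) = 0.2786 × 21.9 × 0.6582 = 4.017 mg/L.

t_c ≈ 2.86 d; D_c ≈ 4.02 mg/L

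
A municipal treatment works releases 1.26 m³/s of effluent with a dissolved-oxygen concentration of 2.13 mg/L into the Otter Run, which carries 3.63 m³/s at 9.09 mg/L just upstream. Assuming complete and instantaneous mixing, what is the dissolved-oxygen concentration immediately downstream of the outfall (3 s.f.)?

7.30 mg/L

Flow-weighted mixing: C = (Q_r C_r + Q_w C_w)/(Q_r + Q_w)
= (3.63×9.09 + 1.26×2.13)/(3.63 + 1.26) = 35.68/4.890 = 7.297 mg/L.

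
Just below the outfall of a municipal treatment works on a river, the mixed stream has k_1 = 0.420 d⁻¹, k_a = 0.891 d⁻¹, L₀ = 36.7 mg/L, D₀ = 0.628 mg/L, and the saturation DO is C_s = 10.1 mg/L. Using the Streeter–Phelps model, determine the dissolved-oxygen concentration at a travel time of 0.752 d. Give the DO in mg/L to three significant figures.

DO ≈ 2.66 mg/L

k_1 L₀/(k_a−k_1) = 0.420×36.7/(0.891−0.420) = 15.41/0.4710 = 32.73 mg/L.
e^(−k_1 t) = e^(−0.420×0.7520) = 0.7292; e^(−k_a t) = e^(−0.891×0.7520) = 0.5117.
D = 32.73 × (0.7292 − 0.5117) + 0.628 × 0.5117 = 7.117 + 0.3213 = 7.439 mg/L.
DO = C_s − D = 10.1 − 7.439 = 2.661 mg/L.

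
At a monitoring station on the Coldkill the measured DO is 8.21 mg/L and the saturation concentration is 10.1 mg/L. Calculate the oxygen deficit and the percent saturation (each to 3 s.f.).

D ≈ 1.89 mg/L; 81.3 % saturation

D = C_s − C = 10.1 − 8.21 = 1.89 mg/L.
% saturation = 8.21/10.1 × 100 = 81.3 %.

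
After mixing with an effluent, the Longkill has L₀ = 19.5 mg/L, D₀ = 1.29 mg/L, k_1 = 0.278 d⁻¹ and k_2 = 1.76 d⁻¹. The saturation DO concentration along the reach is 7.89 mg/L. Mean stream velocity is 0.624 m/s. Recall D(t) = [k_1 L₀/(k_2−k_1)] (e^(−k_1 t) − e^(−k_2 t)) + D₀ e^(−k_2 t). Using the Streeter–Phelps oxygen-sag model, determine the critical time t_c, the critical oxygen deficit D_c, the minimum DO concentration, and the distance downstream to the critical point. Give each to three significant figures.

At the critical point dD/dt = 0, so k_1 L₀ e^(−k_1 t) = k_2 D. Substituting D(t) from the Streeter–Phelps equation and solving for t gives
t_c = ln[(k_2/k_1)(1 − D₀(k_2−k_1)/(k_1 L₀))] / (k_2−k_1).
Here k_2−k_1 = 1.482 d⁻¹ and 1 − D₀(k_2−k_1)/(k_1 L₀) = 1 − 1.29×1.482/(0.278×19.5) = 0.6473, so
t_c = ln(6.331 × 0.6473) / 1.482 = 1.411 / 1.482 = 0.9518 d.
D_c = (k_1/k_2) L₀ e^(−k_1 t_c) = (0.278/1.76) × 19.5 × e^(−0.278×0.9518) = 0.1580 × 19.5 × 0.7675 = 2.364 mg/L.
Minimum DO = C_s − D_c = 7.89 − 2.364 = 5.526 mg/L.
x_c = v t_c = 0.624 m/s × 0.9518 d × 86400 s/d = 51310 m ≈ 51.3 km.

t_c ≈ 0.952 d; D_c ≈ 2.36 mg/L; min DO ≈ 5.53 mg/L; x_c ≈ 51.3 km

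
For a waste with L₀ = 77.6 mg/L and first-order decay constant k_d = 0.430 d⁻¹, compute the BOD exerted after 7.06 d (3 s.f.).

y_t = L₀(1 − e^(−k_d t)) = 77.6 × (1 − e^(−0.430×7.06))
= 77.6 × (1 − 0.04804) = 77.6 × 0.9520 = 73.87 mg/L.

y ≈ 73.9 mg/L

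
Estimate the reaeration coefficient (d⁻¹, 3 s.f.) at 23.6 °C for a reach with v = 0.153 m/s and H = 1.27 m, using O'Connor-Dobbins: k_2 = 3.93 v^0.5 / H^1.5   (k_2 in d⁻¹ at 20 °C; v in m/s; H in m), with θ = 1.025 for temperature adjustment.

k_2(20) = 3.93 × 0.153^0.5 / 1.27^1.5 = 3.93 × 0.3912 / 1.431 = 1.074 d⁻¹.
k_2(23.6) = 1.074 × 1.025^(23.6−20) = 1.074 × 1.093 = 1.174 d⁻¹.

k_2 ≈ 1.17 d⁻¹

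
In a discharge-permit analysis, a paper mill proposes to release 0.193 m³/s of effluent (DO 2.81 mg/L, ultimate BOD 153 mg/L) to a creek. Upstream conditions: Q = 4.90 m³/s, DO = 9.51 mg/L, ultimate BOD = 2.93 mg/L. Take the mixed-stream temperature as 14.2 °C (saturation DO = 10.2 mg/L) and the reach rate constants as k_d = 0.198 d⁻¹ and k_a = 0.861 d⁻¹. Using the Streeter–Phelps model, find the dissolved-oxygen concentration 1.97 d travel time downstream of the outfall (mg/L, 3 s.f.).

Mixed DO = (4.90×9.51 + 0.193×2.81)/(4.90+0.193) = 47.14/5.093 = 9.256 mg/L.
Mixed L₀ = (4.90×2.93 + 0.193×153)/(5.093) = 43.89/5.093 = 8.617 mg/L.
Initial deficit D₀ = C_s − DO₀ = 10.2 − 9.256 = 0.9439 mg/L.
D(1.97) = [0.198×8.617/(0.861−0.198)](e^(−0.198×1.97) − e^(−0.861×1.97)) + 0.9439 e^(−0.861×1.97)
= 2.573 × (0.6770 − 0.1834) + 0.9439 × 0.1834 = 1.443 mg/L.
DO = 10.2 − 1.443 = 8.757 mg/L.

DO ≈ 8.76 mg/L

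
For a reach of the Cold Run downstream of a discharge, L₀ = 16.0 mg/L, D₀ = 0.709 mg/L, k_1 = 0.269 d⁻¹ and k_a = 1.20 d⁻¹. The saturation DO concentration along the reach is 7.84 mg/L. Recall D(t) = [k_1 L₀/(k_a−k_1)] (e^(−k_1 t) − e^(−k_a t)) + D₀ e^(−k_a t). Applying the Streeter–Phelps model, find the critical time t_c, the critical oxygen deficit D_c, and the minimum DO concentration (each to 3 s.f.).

t_c ≈ 1.43 d; D_c ≈ 2.44 mg/L; min DO ≈ 5.40 mg/L

At the critical point dD/dt = 0, so k_1 L₀ e^(−k_1 t) = k_a D. Substituting D(t) from the Streeter–Phelps equation and solving for t gives
t_c = ln[(k_a/k_1)(1 − D₀(k_a−k_1)/(k_1 L₀))] / (k_a−k_1).
Here k_a−k_1 = 0.9310 d⁻¹ and 1 − D₀(k_a−k_1)/(k_1 L₀) = 1 − 0.709×0.9310/(0.269×16.0) = 0.8466, so
t_c = ln(4.461 × 0.8466) / 0.9310 = 1.329 / 0.9310 = 1.427 d.
L(t_c) = L₀ e^(−k_1 t_c) = 16.0 × 0.6812 = 10.90 mg/L, and at the critical point k_a D_c = k_1 L, so D_c = (0.269/1.20) × 10.90 = 2.443 mg/L.
Minimum DO = C_s − D_c = 7.84 − 2.443 = 5.397 mg/L.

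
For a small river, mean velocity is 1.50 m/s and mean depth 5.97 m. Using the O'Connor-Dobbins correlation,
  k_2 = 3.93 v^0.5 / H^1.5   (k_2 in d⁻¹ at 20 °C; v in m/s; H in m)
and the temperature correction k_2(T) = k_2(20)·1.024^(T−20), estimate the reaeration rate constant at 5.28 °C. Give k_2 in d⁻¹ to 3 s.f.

k_2 ≈ 0.233 d⁻¹

k_2(20) = 3.93 × 1.50^0.5 / 5.97^1.5 = 3.93 × 1.225 / 14.59 = 0.3300 d⁻¹.
k_2(5.28) = 0.3300 × 1.024^(5.28−20) = 0.3300 × 0.7053 = 0.2327 d⁻¹.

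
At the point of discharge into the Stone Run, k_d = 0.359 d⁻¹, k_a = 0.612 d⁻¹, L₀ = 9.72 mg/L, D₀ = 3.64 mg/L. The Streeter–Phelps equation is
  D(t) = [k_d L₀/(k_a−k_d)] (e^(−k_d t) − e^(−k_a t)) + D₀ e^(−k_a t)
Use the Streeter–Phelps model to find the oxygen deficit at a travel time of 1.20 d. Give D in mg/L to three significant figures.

D ≈ 4.09 mg/L

k_d L₀/(k_a−k_d) = 0.359×9.72/(0.612−0.359) = 3.489/0.2530 = 13.79 mg/L.
e^(−k_d t) = e^(−0.359×1.200) = 0.6500; e^(−k_a t) = e^(−0.612×1.200) = 0.4798.
D = 13.79 × (0.6500 − 0.4798) + 3.64 × 0.4798 = 2.347 + 1.746 = 4.094 mg/L.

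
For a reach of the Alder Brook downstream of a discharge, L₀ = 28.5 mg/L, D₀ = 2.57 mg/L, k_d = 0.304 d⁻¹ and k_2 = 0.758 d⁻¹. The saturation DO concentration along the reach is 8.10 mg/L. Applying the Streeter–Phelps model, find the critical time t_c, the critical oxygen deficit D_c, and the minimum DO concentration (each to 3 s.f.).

t_c ≈ 1.69 d; D_c ≈ 6.83 mg/L; min DO ≈ 1.27 mg/L

t_c = [1/(k_2−k_d)] ln[(k_2/k_d)(1 − D₀(k_2−k_d)/(k_d L₀))]
= [1/(0.758−0.304)] ln[(0.758/0.304)(1 − 2.57×0.4540/(0.304×28.5))]
= (1/0.4540) ln[2.493 × 0.8653] = 2.203 × ln(2.158) = 2.203 × 0.7690 = 1.694 d.
L(t_c) = L₀ e^(−k_d t_c) = 28.5 × 0.5975 = 17.03 mg/L, and at the critical point k_2 D_c = k_d L, so D_c = (0.304/0.758) × 17.03 = 6.830 mg/L.
Minimum DO = C_s − D_c = 8.10 − 6.830 = 1.270 mg/L.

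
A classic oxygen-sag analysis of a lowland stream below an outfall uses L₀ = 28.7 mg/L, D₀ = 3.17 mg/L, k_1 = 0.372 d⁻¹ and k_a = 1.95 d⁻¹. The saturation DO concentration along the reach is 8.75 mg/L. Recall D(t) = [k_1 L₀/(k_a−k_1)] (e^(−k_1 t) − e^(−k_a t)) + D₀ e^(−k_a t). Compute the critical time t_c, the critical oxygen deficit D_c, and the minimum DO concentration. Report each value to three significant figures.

With k_a/k_1 = 5.242 and 1 − D₀(k_a−k_1)/(k_1 L₀) = 0.5315,
t_c = ln(5.242 × 0.5315) / (1.95 − 0.372) = ln(2.786) / 1.578 = 1.025/1.578 = 0.6493 d.
L(t_c) = L₀ e^(−k_1 t_c) = 28.7 × 0.7854 = 22.54 mg/L, and at the critical point k_a D_c = k_1 L, so D_c = (0.372/1.95) × 22.54 = 4.300 mg/L.
Minimum DO = C_s − D_c = 8.75 − 4.300 = 4.450 mg/L.

t_c ≈ 0.649 d; D_c ≈ 4.30 mg/L; min DO ≈ 4.45 mg/L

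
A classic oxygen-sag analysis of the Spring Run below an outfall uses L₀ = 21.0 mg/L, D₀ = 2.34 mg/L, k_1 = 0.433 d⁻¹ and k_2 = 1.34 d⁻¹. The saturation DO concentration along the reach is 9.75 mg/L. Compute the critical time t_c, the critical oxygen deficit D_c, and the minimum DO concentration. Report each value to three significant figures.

t_c ≈ 0.952 d; D_c ≈ 4.49 mg/L; min DO ≈ 5.26 mg/L

t_c = [1/(k_2−k_1)] ln[(k_2/k_1)(1 − D₀(k_2−k_1)/(k_1 L₀))]
= [1/(1.34−0.433)] ln[(1.34/0.433)(1 − 2.34×0.9070/(0.433×21.0))]
= (1/0.9070) ln[3.095 × 0.7666] = 1.103 × ln(2.372) = 1.103 × 0.8639 = 0.9525 d.
L(t_c) = L₀ e^(−k_1 t_c) = 21.0 × 0.6620 = 13.90 mg/L, and at the critical point k_2 D_c = k_1 L, so D_c = (0.433/1.34) × 13.90 = 4.493 mg/L.
Minimum DO = C_s − D_c = 9.75 − 4.493 = 5.257 mg/L.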